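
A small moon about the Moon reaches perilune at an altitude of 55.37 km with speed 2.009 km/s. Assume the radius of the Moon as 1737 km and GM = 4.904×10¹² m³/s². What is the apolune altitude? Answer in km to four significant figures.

apolune altitude ≈ 3301 km

r_p = 1737 + 55.37 = 1792.4 km = 1.792×10⁶ m.
Specific energy ε = v²/2 − μ/r = -7.180×10⁵ J/kg, so a = −μ/(2ε) = 3.415×10⁶ m.
The apsides satisfy r_p + r_a = 2a, so the apolune radius is 2a − r_p = 5.038×10⁶ m = 5037.7 km.
Apolune altitude = 5037.7 − 1737 = 3300.7 km.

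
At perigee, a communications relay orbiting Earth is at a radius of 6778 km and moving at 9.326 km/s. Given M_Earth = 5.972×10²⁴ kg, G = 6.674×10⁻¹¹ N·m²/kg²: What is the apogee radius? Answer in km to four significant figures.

apogee radius ≈ 19240 km

μ = GM = 6.674×10⁻¹¹ × 5.972×10²⁴ = 3.986×10¹⁴ m³/s².
r_p = 6.778×10⁶ m.
Specific energy ε = v²/2 − μ/r = -1.532×10⁷ J/kg, so a = −μ/(2ε) = 1.301×10⁷ m.
The apsides satisfy r_p + r_a = 2a, so the apogee radius is 2a − r_p = 1.924×10⁷ m = 19244 km.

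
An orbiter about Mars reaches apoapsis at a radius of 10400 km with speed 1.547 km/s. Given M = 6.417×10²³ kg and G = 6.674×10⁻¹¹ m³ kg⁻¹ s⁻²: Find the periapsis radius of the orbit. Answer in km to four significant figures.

μ = GM = 6.674×10⁻¹¹ × 6.417×10²³ = 4.283×10¹³ m³/s².
r_a = 1.040×10⁷ m.
Specific energy ε = v²/2 − μ/r = -2.921×10⁶ J/kg, so a = −μ/(2ε) = 7.330×10⁶ m.
The apsides satisfy r_p + r_a = 2a, so the periapsis radius is 2a − r_a = 4.260×10⁶ m = 4259.9 km.

periapsis radius ≈ 4260 km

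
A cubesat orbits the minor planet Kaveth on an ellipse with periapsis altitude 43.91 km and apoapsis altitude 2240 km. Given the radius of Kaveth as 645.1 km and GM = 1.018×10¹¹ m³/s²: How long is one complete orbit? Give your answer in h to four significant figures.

T ≈ 13.07 h

r_p = 645.1 + 43.91 = 689.01 km = 6.8901×10⁵ m.
r_a = 645.1 + 2240 = 2885.1 km = 2.8851×10⁶ m.
Semi-major axis a = (r_p + r_a)/2 = (689.01 + 2885.1)/2 = 1787.1 km = 1.787×10⁶ m.
By Kepler's third law T = 2π√(a³/μ) = 2π × 7.487×10³ = 4.704×10⁴ s.
= 13.07 h.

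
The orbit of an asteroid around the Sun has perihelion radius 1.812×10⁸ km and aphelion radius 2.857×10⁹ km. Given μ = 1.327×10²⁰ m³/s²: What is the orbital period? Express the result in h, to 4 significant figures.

Semi-major axis a = (r_p + r_a)/2 = (1.8120×10⁸ + 2.8570×10⁹)/2 = 1.5191×10⁹ km = 1.519×10¹² m.
By Kepler's third law T = 2π√(a³/μ) = 2π × 1.625×10⁸ = 1.021×10⁹ s.
= 2.837×10⁵ h.

T ≈ 283700 h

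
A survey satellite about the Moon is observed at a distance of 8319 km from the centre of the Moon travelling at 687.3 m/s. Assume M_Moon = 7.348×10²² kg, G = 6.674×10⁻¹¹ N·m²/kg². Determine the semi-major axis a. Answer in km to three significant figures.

μ = GM = 6.674×10⁻¹¹ × 7.348×10²² = 4.904×10¹² m³/s².
r = 8.319×10⁶ m.
Vis-viva rearranged: 1/a = 2/r − v²/μ = 2.404×10⁻⁷ − 9.632×10⁻⁸ = 1.441×10⁻⁷ m⁻¹.
a = 6.940×10⁶ m = 6940.2 km.

a ≈ 6940 km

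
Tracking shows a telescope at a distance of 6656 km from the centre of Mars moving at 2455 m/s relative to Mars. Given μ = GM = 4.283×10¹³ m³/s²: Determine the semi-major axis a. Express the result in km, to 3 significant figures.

a ≈ 6260 km

r = 6.656×10⁶ m.
Vis-viva rearranged: 1/a = 2/r − v²/μ = 3.005×10⁻⁷ − 1.407×10⁻⁷ = 1.598×10⁻⁷ m⁻¹.
a = 6.259×10⁶ m = 6259.3 km.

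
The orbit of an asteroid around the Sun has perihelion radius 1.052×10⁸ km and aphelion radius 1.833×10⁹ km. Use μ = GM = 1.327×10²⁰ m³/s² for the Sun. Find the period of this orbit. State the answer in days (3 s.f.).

T ≈ 6020 days

Semi-major axis a = (r_p + r_a)/2 = (1.0520×10⁸ + 1.8330×10⁹)/2 = 9.6910×10⁸ km = 9.691×10¹¹ m.
By Kepler's third law T = 2π√(a³/μ) = 2π × 8.282×10⁷ = 5.204×10⁸ s.
= 6023 days.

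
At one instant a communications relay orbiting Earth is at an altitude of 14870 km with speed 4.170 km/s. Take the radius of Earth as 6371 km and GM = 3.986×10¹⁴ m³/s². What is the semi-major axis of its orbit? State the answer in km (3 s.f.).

r = 6371 + 14870 = 21241 km = 2.124×10⁷ m.
Specific orbital energy ε = v²/2 − μ/r = (4170)²/2 − 3.986×10¹⁴/2.124×10⁷ = -1.007×10⁷ J/kg.
Since ε = −μ/(2a), a = −μ/(2ε) = 1.979×10⁷ m = 19789 km.

a ≈ 19800 km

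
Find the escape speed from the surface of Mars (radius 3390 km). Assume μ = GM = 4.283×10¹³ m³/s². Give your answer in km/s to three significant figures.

r = R = 3.390×10⁶ m.
Escape speed v_esc = √(2μ/r) = √(2 × 4.283×10¹³ / 3.390×10⁶) = √(2.527×10⁷) = 5027 m/s.
= 5.027 km/s.

v_esc ≈ 5.03 km/s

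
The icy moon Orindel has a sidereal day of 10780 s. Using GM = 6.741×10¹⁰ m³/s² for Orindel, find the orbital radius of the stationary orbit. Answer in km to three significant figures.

r_sync ≈ 583 km

A synchronous orbit has period T, so by Kepler's third law a = (μT²/4π²)^(1/3).
μT²/4π² = 6.741×10¹⁰ × (1.078×10⁴)² / 39.48 = 1.984×10¹⁷ m³.
a = 5.833×10⁵ m = 583.27 km.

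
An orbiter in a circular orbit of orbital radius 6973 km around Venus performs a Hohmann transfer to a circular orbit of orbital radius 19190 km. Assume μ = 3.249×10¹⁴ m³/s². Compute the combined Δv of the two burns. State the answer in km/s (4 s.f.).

r₁ = 6973 km = 6.973×10⁶ m.
r₂ = 19190 km = 1.919×10⁷ m.
Transfer ellipse a_t = (r₁ + r₂)/2 = 1.308×10⁷ m.
At r₁: circular v_c1 = √(μ/r₁) = 6826 m/s; transfer-periapsis v_p = √[μ(2/r₁ − 1/a_t)] = 8267 m/s.
Δv₁ = v_p − v_c1 = 1442 m/s.
At r₂: circular v_c2 = √(μ/r₂) = 4115 m/s; transfer-apoapsis v_a = √[μ(2/r₂ − 1/a_t)] = 3004 m/s.
Δv₂ = v_c2 − v_a = 1111 m/s.
Total Δv = Δv₁ + Δv₂ = 2552 m/s = 2.552 km/s.

Δv_total ≈ 2.552 km/s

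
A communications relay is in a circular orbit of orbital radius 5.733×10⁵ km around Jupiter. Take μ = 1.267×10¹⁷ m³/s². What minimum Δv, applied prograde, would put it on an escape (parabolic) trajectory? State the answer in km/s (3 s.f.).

Δv ≈ 6.16 km/s

r = 5.733×10⁵ km = 5.733×10⁸ m.
Circular speed v_c = √(μ/r) = 14870 m/s.
Escape speed v_esc = √(2μ/r) = √2 × v_c = 21020 m/s.
Δv = v_esc − v_c = 6158 m/s = 6.158 km/s.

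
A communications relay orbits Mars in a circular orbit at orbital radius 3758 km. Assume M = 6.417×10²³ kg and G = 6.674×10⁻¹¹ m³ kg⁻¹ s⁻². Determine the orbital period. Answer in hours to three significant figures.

μ = GM = 6.674×10⁻¹¹ × 6.417×10²³ = 4.283×10¹³ m³/s².
r = 3758 km = 3.758×10⁶ m.
Kepler's third law: T = 2π√(r³/μ) = 2π√((3.758×10⁶)³ / 4.283×10¹³).
r³/μ = 1.239×10⁶ s², so T = 2π × 1.113×10³ = 6.994×10³ s.
Converting: 6.994×10³ s ÷ 3600 = 1.943 hours.

T ≈ 1.94 hours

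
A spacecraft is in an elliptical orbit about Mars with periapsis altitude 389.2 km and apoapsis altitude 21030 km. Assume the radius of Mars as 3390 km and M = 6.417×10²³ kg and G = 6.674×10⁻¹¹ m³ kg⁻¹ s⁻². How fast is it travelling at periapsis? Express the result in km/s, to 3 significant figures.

μ = GM = 6.674×10⁻¹¹ × 6.417×10²³ = 4.283×10¹³ m³/s².
r_p = 3390 + 389.2 = 3779.2 km = 3.7792×10⁶ m.
r_a = 3390 + 21030 = 24420 km = 2.4420×10⁷ m.
Semi-major axis a = (r_p + r_a)/2 = 14100 km = 1.410×10⁷ m.
Vis-viva: v² = μ(2/r − 1/a) = 4.283×10¹³ × (5.292×10⁻⁷ − 7.092×10⁻⁸) = 1.963×10⁷ m²/s².
v = 4430 m/s = 4.430 km/s.

v ≈ 4.43 km/s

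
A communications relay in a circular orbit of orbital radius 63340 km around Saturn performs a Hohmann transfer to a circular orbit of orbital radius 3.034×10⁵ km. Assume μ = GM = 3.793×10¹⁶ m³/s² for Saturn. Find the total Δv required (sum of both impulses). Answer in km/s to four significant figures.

r₁ = 63340 km = 6.334×10⁷ m.
r₂ = 3.034×10⁵ km = 3.034×10⁸ m.
Transfer ellipse a_t = (r₁ + r₂)/2 = 1.834×10⁸ m.
At r₁: circular v_c1 = √(μ/r₁) = 24470 m/s; transfer-perikrone v_p = √[μ(2/r₁ − 1/a_t)] = 31480 m/s.
Δv₁ = v_p − v_c1 = 7006 m/s.
At r₂: circular v_c2 = √(μ/r₂) = 11180 m/s; transfer-apokrone v_a = √[μ(2/r₂ − 1/a_t)] = 6571 m/s.
Δv₂ = v_c2 − v_a = 4610 m/s.
Total Δv = Δv₁ + Δv₂ = 11620 m/s = 11.62 km/s.

Δv_total ≈ 11.62 km/s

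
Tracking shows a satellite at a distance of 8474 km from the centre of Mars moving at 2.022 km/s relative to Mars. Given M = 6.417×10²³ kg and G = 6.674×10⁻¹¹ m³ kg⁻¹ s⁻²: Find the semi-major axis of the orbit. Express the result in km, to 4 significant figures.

μ = GM = 6.674×10⁻¹¹ × 6.417×10²³ = 4.283×10¹³ m³/s².
r = 8.474×10⁶ m.
Vis-viva rearranged: 1/a = 2/r − v²/μ = 2.360×10⁻⁷ − 9.546×10⁻⁸ = 1.406×10⁻⁷ m⁻¹.
a = 7.115×10⁶ m = 7114.9 km.

a ≈ 7115 km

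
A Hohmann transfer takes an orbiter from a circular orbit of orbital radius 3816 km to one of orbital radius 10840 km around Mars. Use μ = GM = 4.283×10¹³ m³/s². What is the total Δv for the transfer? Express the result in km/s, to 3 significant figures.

r₁ = 3816 km = 3.816×10⁶ m.
r₂ = 10840 km = 1.084×10⁷ m.
Transfer ellipse a_t = (r₁ + r₂)/2 = 7.328×10⁶ m.
At r₁: circular v_c1 = √(μ/r₁) = 3350 m/s; transfer-periapsis v_p = √[μ(2/r₁ − 1/a_t)] = 4075 m/s.
Δv₁ = v_p − v_c1 = 724.5 m/s.
At r₂: circular v_c2 = √(μ/r₂) = 1988 m/s; transfer-apoapsis v_a = √[μ(2/r₂ − 1/a_t)] = 1434 m/s.
Δv₂ = v_c2 − v_a = 553.3 m/s.
Total Δv = Δv₁ + Δv₂ = 1278 m/s = 1.278 km/s.

Δv_total ≈ 1.28 km/s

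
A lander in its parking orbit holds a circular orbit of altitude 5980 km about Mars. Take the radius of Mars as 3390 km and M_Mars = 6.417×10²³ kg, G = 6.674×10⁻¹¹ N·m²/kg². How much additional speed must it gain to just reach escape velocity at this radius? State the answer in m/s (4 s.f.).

Δv ≈ 885.6 m/s

μ = GM = 6.674×10⁻¹¹ × 6.417×10²³ = 4.283×10¹³ m³/s².
r = 3390 + 5980 = 9370.0 km = 9.3700×10⁶ m.
Circular speed v_c = √(μ/r) = 2138 m/s.
Escape speed v_esc = √(2μ/r) = √2 × v_c = 3023 m/s.
Δv = v_esc − v_c = 885.6 m/s.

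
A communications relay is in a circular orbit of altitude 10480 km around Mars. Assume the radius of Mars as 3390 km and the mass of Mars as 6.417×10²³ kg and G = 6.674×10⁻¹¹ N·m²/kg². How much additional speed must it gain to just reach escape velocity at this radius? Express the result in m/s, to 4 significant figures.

Δv ≈ 727.9 m/s

μ = GM = 6.674×10⁻¹¹ × 6.417×10²³ = 4.283×10¹³ m³/s².
r = 3390 + 10480 = 13870 km = 1.3870×10⁷ m.
Circular speed v_c = √(μ/r) = 1757 m/s.
Escape speed v_esc = √(2μ/r) = √2 × v_c = 2485 m/s.
Δv = v_esc − v_c = 727.9 m/s.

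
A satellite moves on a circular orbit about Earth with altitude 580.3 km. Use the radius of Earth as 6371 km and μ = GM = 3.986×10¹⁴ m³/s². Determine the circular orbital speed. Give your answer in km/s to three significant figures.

v ≈ 7.57 km/s

r = 6371 + 580.3 = 6951.3 km = 6.9513×10⁶ m.
For a circular orbit v = √(μ/r) = √(3.986×10¹⁴ / 6.951×10⁶) = √(5.734×10⁷) = 7572 m/s.
That is 7.572 km/s.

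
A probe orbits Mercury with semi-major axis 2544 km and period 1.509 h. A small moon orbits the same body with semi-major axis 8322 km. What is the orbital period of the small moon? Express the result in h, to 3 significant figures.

Kepler's third law: T² ∝ a³, so T₂ = T₁ (a₂/a₁)^(3/2).
a₂/a₁ = 3.271, (a₂/a₁)^(3/2) = 5.917.
T₂ = 1.509 × 5.917 = 8.928 h.

T₂ ≈ 8.93 h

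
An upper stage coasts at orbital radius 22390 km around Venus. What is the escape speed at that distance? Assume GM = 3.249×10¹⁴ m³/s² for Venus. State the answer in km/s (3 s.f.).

r = 22390 km = 2.239×10⁷ m.
Escape speed v_esc = √(2μ/r) = √(2 × 3.249×10¹⁴ / 2.239×10⁷) = √(2.902×10⁷) = 5387 m/s.
= 5.387 km/s.

v_esc ≈ 5.39 km/s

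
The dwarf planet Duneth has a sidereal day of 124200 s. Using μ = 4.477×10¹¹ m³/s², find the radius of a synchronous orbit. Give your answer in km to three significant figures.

r_sync ≈ 5590 km

A synchronous orbit has period T, so by Kepler's third law a = (μT²/4π²)^(1/3).
μT²/4π² = 4.477×10¹¹ × (1.242×10⁵)² / 39.48 = 1.749×10²⁰ m³.
a = 5.593×10⁶ m = 5592.7 km.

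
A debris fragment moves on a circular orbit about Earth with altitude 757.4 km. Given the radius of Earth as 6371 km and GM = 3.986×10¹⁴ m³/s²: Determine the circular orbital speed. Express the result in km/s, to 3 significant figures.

r = 6371 + 757.4 = 7128.4 km = 7.1284×10⁶ m.
For a circular orbit v = √(μ/r) = √(3.986×10¹⁴ / 7.128×10⁶) = √(5.592×10⁷) = 7478 m/s.
That is 7.478 km/s.

v ≈ 7.48 km/s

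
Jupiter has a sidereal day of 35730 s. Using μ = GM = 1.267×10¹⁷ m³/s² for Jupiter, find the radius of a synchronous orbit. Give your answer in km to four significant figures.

A synchronous orbit has period T, so by Kepler's third law a = (μT²/4π²)^(1/3).
μT²/4π² = 1.267×10¹⁷ × (3.573×10⁴)² / 39.48 = 4.097×10²⁴ m³.
a = 1.600×10⁸ m = 1.6002×10⁵ km.

r_sync ≈ 1.600×10⁵ km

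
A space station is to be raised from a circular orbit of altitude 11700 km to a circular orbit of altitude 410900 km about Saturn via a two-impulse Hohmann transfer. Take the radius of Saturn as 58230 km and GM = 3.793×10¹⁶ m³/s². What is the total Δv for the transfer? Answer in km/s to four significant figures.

Δv_total ≈ 11.85 km/s

r₁ = 58230 + 11700 = 69930 km = 6.9930×10⁷ m.
r₂ = 58230 + 410900 = 469130 km = 4.6913×10⁸ m.
Transfer ellipse a_t = (r₁ + r₂)/2 = 2.695×10⁸ m.
At r₁: circular v_c1 = √(μ/r₁) = 23290 m/s; transfer-perikrone v_p = √[μ(2/r₁ − 1/a_t)] = 30730 m/s.
Δv₁ = v_p − v_c1 = 7436 m/s.
At r₂: circular v_c2 = √(μ/r₂) = 8992 m/s; transfer-apokrone v_a = √[μ(2/r₂ − 1/a_t)] = 4580 m/s.
Δv₂ = v_c2 − v_a = 4412 m/s.
Total Δv = Δv₁ + Δv₂ = 11850 m/s = 11.85 km/s.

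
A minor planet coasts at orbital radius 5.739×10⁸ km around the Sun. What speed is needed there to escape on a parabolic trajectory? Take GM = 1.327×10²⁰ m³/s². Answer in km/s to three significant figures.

v_esc ≈ 21.5 km/s

r = 5.739×10⁸ km = 5.739×10¹¹ m.
Escape speed v_esc = √(2μ/r) = √(2 × 1.327×10²⁰ / 5.739×10¹¹) = √(4.624×10⁸) = 21500 m/s.
= 21.50 km/s.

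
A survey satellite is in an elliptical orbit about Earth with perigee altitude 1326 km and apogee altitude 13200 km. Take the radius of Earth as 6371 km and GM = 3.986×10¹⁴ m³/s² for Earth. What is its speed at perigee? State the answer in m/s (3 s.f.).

r_p = 6371 + 1326 = 7697.0 km = 7.6970×10⁶ m.
r_a = 6371 + 13200 = 19571 km = 1.9571×10⁷ m.
Semi-major axis a = (r_p + r_a)/2 = 13634 km = 1.363×10⁷ m.
Vis-viva: v² = μ(2/r − 1/a) = 3.986×10¹⁴ × (2.598×10⁻⁷ − 7.335×10⁻⁸) = 7.434×10⁷ m²/s².
v = 8622 m/s.

v ≈ 8620 m/s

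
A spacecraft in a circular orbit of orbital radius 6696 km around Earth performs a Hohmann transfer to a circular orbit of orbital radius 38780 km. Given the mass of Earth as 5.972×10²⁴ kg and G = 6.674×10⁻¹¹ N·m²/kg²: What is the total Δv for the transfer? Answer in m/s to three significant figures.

Δv_total ≈ 3830 m/s

μ = GM = 6.674×10⁻¹¹ × 5.972×10²⁴ = 3.986×10¹⁴ m³/s².
r₁ = 6696 km = 6.696×10⁶ m.
r₂ = 38780 km = 3.878×10⁷ m.
Transfer ellipse a_t = (r₁ + r₂)/2 = 2.274×10⁷ m.
At r₁: circular v_c1 = √(μ/r₁) = 7715 m/s; transfer-perigee v_p = √[μ(2/r₁ − 1/a_t)] = 10080 m/s.
Δv₁ = v_p − v_c1 = 2360 m/s.
At r₂: circular v_c2 = √(μ/r₂) = 3206 m/s; transfer-apogee v_a = √[μ(2/r₂ − 1/a_t)] = 1740 m/s.
Δv₂ = v_c2 − v_a = 1466 m/s.
Total Δv = Δv₁ + Δv₂ = 3827 m/s.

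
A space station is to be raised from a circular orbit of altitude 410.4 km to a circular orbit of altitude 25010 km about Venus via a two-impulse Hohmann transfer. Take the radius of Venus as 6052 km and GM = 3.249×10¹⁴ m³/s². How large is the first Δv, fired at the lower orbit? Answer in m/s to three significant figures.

Δv ≈ 2030 m/s

r₁ = 6052 + 410.4 = 6462.4 km = 6.4624×10⁶ m.
r₂ = 6052 + 25010 = 31062 km = 3.1062×10⁷ m.
Transfer ellipse a_t = (r₁ + r₂)/2 = 1.876×10⁷ m.
At r₁: circular v_c1 = √(μ/r₁) = 7091 m/s; transfer-periapsis v_p = √[μ(2/r₁ − 1/a_t)] = 9123 m/s.
Δv₁ = v_p − v_c1 = 2033 m/s.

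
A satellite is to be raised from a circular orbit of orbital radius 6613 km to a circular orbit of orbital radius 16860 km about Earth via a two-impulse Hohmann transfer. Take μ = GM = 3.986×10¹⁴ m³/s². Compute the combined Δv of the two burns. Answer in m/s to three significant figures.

r₁ = 6613 km = 6.613×10⁶ m.
r₂ = 16860 km = 1.686×10⁷ m.
Transfer ellipse a_t = (r₁ + r₂)/2 = 1.174×10⁷ m.
At r₁: circular v_c1 = √(μ/r₁) = 7764 m/s; transfer-perigee v_p = √[μ(2/r₁ − 1/a_t)] = 9305 m/s.
Δv₁ = v_p − v_c1 = 1542 m/s.
At r₂: circular v_c2 = √(μ/r₂) = 4862 m/s; transfer-apogee v_a = √[μ(2/r₂ − 1/a_t)] = 3650 m/s.
Δv₂ = v_c2 − v_a = 1212 m/s.
Total Δv = Δv₁ + Δv₂ = 2754 m/s.

Δv_total ≈ 2750 m/s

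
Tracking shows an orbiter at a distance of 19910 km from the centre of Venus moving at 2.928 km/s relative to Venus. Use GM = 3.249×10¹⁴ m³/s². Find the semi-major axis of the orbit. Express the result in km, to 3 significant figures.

a ≈ 13500 km

r = 1.991×10⁷ m.
Specific orbital energy ε = v²/2 − μ/r = (2928)²/2 − 3.249×10¹⁴/1.991×10⁷ = -1.203×10⁷ J/kg.
Since ε = −μ/(2a), a = −μ/(2ε) = 1.350×10⁷ m = 13502 km.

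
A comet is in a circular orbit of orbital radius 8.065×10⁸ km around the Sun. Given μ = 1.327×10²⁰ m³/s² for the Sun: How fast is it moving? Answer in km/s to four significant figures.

r = 8.065×10⁸ km = 8.065×10¹¹ m.
For a circular orbit v = √(μ/r) = √(1.327×10²⁰ / 8.065×10¹¹) = √(1.645×10⁸) = 12830 m/s.
That is 12.83 km/s.

v ≈ 12.83 km/s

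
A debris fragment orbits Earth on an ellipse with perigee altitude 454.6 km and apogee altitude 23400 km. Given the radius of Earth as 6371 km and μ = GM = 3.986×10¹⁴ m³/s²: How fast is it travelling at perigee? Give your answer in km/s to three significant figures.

v ≈ 9.75 km/s

r_p = 6371 + 454.6 = 6825.6 km = 6.8256×10⁶ m.
r_a = 6371 + 23400 = 29771 km = 2.9771×10⁷ m.
Semi-major axis a = (r_p + r_a)/2 = 18298 km = 1.830×10⁷ m.
Vis-viva: v² = μ(2/r − 1/a) = 3.986×10¹⁴ × (2.930×10⁻⁷ − 5.465×10⁻⁸) = 9.501×10⁷ m²/s².
v = 9747 m/s = 9.747 km/s.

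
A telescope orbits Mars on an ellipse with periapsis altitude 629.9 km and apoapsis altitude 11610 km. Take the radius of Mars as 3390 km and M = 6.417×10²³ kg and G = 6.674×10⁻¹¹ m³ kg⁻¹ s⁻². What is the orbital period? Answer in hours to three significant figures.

μ = GM = 6.674×10⁻¹¹ × 6.417×10²³ = 4.283×10¹³ m³/s².
r_p = 3390 + 629.9 = 4019.9 km = 4.0199×10⁶ m.
r_a = 3390 + 11610 = 15000 km = 1.5000×10⁷ m.
Semi-major axis a = (r_p + r_a)/2 = (4019.9 + 15000)/2 = 9510.0 km = 9.510×10⁶ m.
By Kepler's third law T = 2π√(a³/μ) = 2π × 4.481×10³ = 2.816×10⁴ s.
= 7.821 hours.

T ≈ 7.82 hours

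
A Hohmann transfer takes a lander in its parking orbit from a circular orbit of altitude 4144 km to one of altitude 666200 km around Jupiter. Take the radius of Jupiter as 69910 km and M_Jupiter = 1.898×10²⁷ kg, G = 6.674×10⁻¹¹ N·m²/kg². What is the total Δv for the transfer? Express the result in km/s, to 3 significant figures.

Δv_total ≈ 21.9 km/s

μ = GM = 6.674×10⁻¹¹ × 1.898×10²⁷ = 1.267×10¹⁷ m³/s².
r₁ = 69910 + 4144 = 74054 km = 7.4054×10⁷ m.
r₂ = 69910 + 666200 = 736110 km = 7.3611×10⁸ m.
Transfer ellipse a_t = (r₁ + r₂)/2 = 4.051×10⁸ m.
At r₁: circular v_c1 = √(μ/r₁) = 41360 m/s; transfer-perijove v_p = √[μ(2/r₁ − 1/a_t)] = 55750 m/s.
Δv₁ = v_p − v_c1 = 14390 m/s.
At r₂: circular v_c2 = √(μ/r₂) = 13120 m/s; transfer-apojove v_a = √[μ(2/r₂ − 1/a_t)] = 5609 m/s.
Δv₂ = v_c2 − v_a = 7509 m/s.
Total Δv = Δv₁ + Δv₂ = 21900 m/s = 21.90 km/s.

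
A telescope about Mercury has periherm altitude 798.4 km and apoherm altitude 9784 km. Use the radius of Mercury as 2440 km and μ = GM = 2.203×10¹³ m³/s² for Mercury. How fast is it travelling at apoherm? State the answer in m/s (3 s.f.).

r_p = 2440 + 798.4 = 3238.4 km = 3.2384×10⁶ m.
r_a = 2440 + 9784 = 12224 km = 1.2224×10⁷ m.
Semi-major axis a = (r_p + r_a)/2 = 7731.2 km = 7.731×10⁶ m.
Vis-viva: v² = μ(2/r − 1/a) = 2.203×10¹³ × (1.636×10⁻⁷ − 1.293×10⁻⁷) = 7.549×10⁵ m²/s².
v = 868.8 m/s.

v ≈ 869 m/s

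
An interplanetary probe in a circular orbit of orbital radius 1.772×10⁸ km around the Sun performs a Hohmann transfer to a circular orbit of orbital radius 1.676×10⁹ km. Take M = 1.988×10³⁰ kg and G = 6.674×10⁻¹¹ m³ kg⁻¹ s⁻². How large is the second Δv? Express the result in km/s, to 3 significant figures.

Δv ≈ 5.01 km/s

μ = GM = 6.674×10⁻¹¹ × 1.988×10³⁰ = 1.327×10²⁰ m³/s².
r₁ = 1.772×10⁸ km = 1.772×10¹¹ m.
r₂ = 1.676×10⁹ km = 1.676×10¹² m.
Transfer ellipse a_t = (r₁ + r₂)/2 = 9.266×10¹¹ m.
At r₁: circular v_c1 = √(μ/r₁) = 27360 m/s; transfer-perihelion v_p = √[μ(2/r₁ − 1/a_t)] = 36800 m/s.
At r₂: circular v_c2 = √(μ/r₂) = 8897 m/s; transfer-aphelion v_a = √[μ(2/r₂ − 1/a_t)] = 3891 m/s.
Δv₂ = v_c2 − v_a = 5007 m/s.
= 5.007 km/s.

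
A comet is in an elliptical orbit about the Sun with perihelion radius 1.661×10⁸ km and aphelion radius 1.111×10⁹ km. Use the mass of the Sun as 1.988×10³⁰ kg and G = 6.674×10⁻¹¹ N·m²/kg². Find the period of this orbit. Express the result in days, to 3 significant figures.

μ = GM = 6.674×10⁻¹¹ × 1.988×10³⁰ = 1.327×10²⁰ m³/s².
Semi-major axis a = (r_p + r_a)/2 = (1.6610×10⁸ + 1.1110×10⁹)/2 = 6.3855×10⁸ km = 6.386×10¹¹ m.
By Kepler's third law T = 2π√(a³/μ) = 2π × 4.430×10⁷ = 2.783×10⁸ s.
= 3221 days.

T ≈ 3220 days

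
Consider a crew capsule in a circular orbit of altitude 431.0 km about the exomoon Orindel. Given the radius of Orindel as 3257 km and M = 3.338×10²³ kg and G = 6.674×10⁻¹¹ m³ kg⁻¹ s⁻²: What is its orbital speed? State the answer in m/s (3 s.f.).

μ = GM = 6.674×10⁻¹¹ × 3.338×10²³ = 2.228×10¹³ m³/s².
r = 3257 + 431.0 = 3688.0 km = 3.6880×10⁶ m.
For a circular orbit v = √(μ/r) = √(2.228×10¹³ / 3.688×10⁶) = √(6.041×10⁶) = 2458 m/s.

v ≈ 2460 m/s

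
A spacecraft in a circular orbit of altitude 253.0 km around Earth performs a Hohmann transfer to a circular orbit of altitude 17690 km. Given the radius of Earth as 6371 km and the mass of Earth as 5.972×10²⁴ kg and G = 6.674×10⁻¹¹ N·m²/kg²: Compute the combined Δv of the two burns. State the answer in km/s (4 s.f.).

μ = GM = 6.674×10⁻¹¹ × 5.972×10²⁴ = 3.986×10¹⁴ m³/s².
r₁ = 6371 + 253.0 = 6624.0 km = 6.6240×10⁶ m.
r₂ = 6371 + 17690 = 24061 km = 2.4061×10⁷ m.
Transfer ellipse a_t = (r₁ + r₂)/2 = 1.534×10⁷ m.
At r₁: circular v_c1 = √(μ/r₁) = 7757 m/s; transfer-perigee v_p = √[μ(2/r₁ − 1/a_t)] = 9714 m/s.
Δv₁ = v_p − v_c1 = 1957 m/s.
At r₂: circular v_c2 = √(μ/r₂) = 4070 m/s; transfer-apogee v_a = √[μ(2/r₂ − 1/a_t)] = 2674 m/s.
Δv₂ = v_c2 − v_a = 1396 m/s.
Total Δv = Δv₁ + Δv₂ = 3353 m/s = 3.353 km/s.

Δv_total ≈ 3.353 km/s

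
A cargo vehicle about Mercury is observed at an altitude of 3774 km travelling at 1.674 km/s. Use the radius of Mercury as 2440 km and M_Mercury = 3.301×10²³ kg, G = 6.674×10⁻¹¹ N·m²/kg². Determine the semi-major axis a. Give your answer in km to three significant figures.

μ = GM = 6.674×10⁻¹¹ × 3.301×10²³ = 2.203×10¹³ m³/s².
r = 2440 + 3774 = 6214.0 km = 6.214×10⁶ m.
Vis-viva rearranged: 1/a = 2/r − v²/μ = 3.219×10⁻⁷ − 1.272×10⁻⁷ = 1.947×10⁻⁷ m⁻¹.
a = 5.137×10⁶ m = 5137.3 km.

a ≈ 5140 km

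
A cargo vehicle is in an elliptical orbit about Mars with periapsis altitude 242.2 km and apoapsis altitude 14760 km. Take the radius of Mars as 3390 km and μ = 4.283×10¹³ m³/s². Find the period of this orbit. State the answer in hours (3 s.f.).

r_p = 3390 + 242.2 = 3632.2 km = 3.6322×10⁶ m.
r_a = 3390 + 14760 = 18150 km = 1.8150×10⁷ m.
Semi-major axis a = (r_p + r_a)/2 = (3632.2 + 18150)/2 = 10891 km = 1.089×10⁷ m.
By Kepler's third law T = 2π√(a³/μ) = 2π × 5.492×10³ = 3.451×10⁴ s.
= 9.585 hours.

T ≈ 9.59 hours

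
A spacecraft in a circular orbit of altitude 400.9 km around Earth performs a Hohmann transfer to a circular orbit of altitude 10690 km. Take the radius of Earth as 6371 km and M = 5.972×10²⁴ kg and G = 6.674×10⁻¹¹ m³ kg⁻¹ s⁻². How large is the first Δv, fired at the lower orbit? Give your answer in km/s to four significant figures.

Δv ≈ 1.508 km/s

μ = GM = 6.674×10⁻¹¹ × 5.972×10²⁴ = 3.986×10¹⁴ m³/s².
r₁ = 6371 + 400.9 = 6771.9 km = 6.7719×10⁶ m.
r₂ = 6371 + 10690 = 17061 km = 1.7061×10⁷ m.
Transfer ellipse a_t = (r₁ + r₂)/2 = 1.192×10⁷ m.
At r₁: circular v_c1 = √(μ/r₁) = 7672 m/s; transfer-perigee v_p = √[μ(2/r₁ − 1/a_t)] = 9180 m/s.
Δv₁ = v_p − v_c1 = 1508 m/s.
= 1.508 km/s.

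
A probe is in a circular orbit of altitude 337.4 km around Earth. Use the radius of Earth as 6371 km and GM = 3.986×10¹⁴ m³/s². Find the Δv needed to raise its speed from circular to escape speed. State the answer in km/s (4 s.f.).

r = 6371 + 337.4 = 6708.4 km = 6.7084×10⁶ m.
Circular speed v_c = √(μ/r) = 7708 m/s.
Escape speed v_esc = √(2μ/r) = √2 × v_c = 10900 m/s.
Δv = v_esc − v_c = 3193 m/s = 3.193 km/s.

Δv ≈ 3.193 km/s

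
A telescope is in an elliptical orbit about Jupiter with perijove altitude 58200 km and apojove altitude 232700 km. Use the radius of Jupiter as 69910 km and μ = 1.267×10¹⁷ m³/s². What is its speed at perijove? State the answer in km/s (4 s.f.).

r_p = 69910 + 58200 = 128110 km = 1.2811×10⁸ m.
r_a = 69910 + 232700 = 302610 km = 3.0261×10⁸ m.
Semi-major axis a = (r_p + r_a)/2 = 2.1536×10⁵ km = 2.154×10⁸ m.
Vis-viva: v² = μ(2/r − 1/a) = 1.267×10¹⁷ × (1.561×10⁻⁸ − 4.643×10⁻⁹) = 1.390×10⁹ m²/s².
v = 37280 m/s = 37.28 km/s.

v ≈ 37.28 km/s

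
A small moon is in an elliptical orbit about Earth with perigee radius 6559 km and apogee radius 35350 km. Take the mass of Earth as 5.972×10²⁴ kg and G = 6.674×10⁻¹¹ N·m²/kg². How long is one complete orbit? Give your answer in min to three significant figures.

T ≈ 503 min

μ = GM = 6.674×10⁻¹¹ × 5.972×10²⁴ = 3.986×10¹⁴ m³/s².
Semi-major axis a = (r_p + r_a)/2 = (6559.0 + 35350)/2 = 20954 km = 2.095×10⁷ m.
By Kepler's third law T = 2π√(a³/μ) = 2π × 4.805×10³ = 3.019×10⁴ s.
= 503.1 min.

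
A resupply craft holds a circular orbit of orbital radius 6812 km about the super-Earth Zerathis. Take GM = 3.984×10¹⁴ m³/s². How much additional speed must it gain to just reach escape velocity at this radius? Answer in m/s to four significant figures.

Δv ≈ 3168 m/s

r = 6812 km = 6.812×10⁶ m.
Circular speed v_c = √(μ/r) = 7648 m/s.
Escape speed v_esc = √(2μ/r) = √2 × v_c = 10820 m/s.
Δv = v_esc − v_c = 3168 m/s.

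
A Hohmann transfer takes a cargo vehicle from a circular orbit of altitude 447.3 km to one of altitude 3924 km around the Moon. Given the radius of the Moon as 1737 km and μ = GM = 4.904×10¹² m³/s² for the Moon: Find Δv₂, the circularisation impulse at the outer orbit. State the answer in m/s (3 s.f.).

Δv ≈ 236 m/s

r₁ = 1737 + 447.3 = 2184.3 km = 2.1843×10⁶ m.
r₂ = 1737 + 3924 = 5661.0 km = 5.6610×10⁶ m.
Transfer ellipse a_t = (r₁ + r₂)/2 = 3.923×10⁶ m.
At r₁: circular v_c1 = √(μ/r₁) = 1498 m/s; transfer-perilune v_p = √[μ(2/r₁ − 1/a_t)] = 1800 m/s.
At r₂: circular v_c2 = √(μ/r₂) = 930.7 m/s; transfer-apolune v_a = √[μ(2/r₂ − 1/a_t)] = 694.5 m/s.
Δv₂ = v_c2 − v_a = 236.2 m/s.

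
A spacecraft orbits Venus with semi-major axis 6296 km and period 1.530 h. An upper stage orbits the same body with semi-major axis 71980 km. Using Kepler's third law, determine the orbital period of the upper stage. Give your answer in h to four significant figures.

T₂ ≈ 59.14 h

Kepler's third law: T² ∝ a³, so T₂ = T₁ (a₂/a₁)^(3/2).
a₂/a₁ = 11.43, (a₂/a₁)^(3/2) = 38.66.
T₂ = 1.530 × 38.66 = 59.14 h.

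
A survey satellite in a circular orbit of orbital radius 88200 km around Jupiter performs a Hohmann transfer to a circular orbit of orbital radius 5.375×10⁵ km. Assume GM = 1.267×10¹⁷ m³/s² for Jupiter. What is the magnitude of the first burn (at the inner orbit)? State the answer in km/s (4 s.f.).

r₁ = 88200 km = 8.820×10⁷ m.
r₂ = 5.375×10⁵ km = 5.375×10⁸ m.
Transfer ellipse a_t = (r₁ + r₂)/2 = 3.128×10⁸ m.
At r₁: circular v_c1 = √(μ/r₁) = 37900 m/s; transfer-perijove v_p = √[μ(2/r₁ − 1/a_t)] = 49680 m/s.
Δv₁ = v_p − v_c1 = 11780 m/s.
= 11.78 km/s.

Δv ≈ 11.78 km/s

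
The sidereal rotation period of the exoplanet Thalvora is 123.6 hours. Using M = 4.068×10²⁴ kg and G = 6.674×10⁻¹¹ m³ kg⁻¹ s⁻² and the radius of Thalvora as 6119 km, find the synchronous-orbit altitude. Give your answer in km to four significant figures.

μ = GM = 6.674×10⁻¹¹ × 4.068×10²⁴ = 2.715×10¹⁴ m³/s².
T = 123.6 hours = 4.450×10⁵ s.
A synchronous orbit has period T, so by Kepler's third law a = (μT²/4π²)^(1/3).
μT²/4π² = 2.715×10¹⁴ × (4.450×10⁵)² / 39.48 = 1.362×10²⁴ m³.
a = 1.108×10⁸ m = 1.1084×10⁵ km.
Altitude h = a − R = 1.1084×10⁵ − 6119 = 1.0472×10⁵ km.

h_sync ≈ 1.047×10⁵ km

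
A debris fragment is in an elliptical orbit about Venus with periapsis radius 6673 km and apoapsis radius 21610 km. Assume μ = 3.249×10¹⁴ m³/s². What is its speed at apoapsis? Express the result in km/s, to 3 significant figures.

v ≈ 2.66 km/s

Semi-major axis a = (r_p + r_a)/2 = 14142 km = 1.414×10⁷ m.
Vis-viva: v² = μ(2/r − 1/a) = 3.249×10¹⁴ × (9.255×10⁻⁸ − 7.071×10⁻⁸) = 7.094×10⁶ m²/s².
v = 2664 m/s = 2.664 km/s.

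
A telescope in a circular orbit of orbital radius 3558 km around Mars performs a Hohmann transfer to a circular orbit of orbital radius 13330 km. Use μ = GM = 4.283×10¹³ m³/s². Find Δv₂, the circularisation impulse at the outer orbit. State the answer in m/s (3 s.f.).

Δv ≈ 629 m/s

r₁ = 3558 km = 3.558×10⁶ m.
r₂ = 13330 km = 1.333×10⁷ m.
Transfer ellipse a_t = (r₁ + r₂)/2 = 8.444×10⁶ m.
At r₁: circular v_c1 = √(μ/r₁) = 3470 m/s; transfer-periapsis v_p = √[μ(2/r₁ − 1/a_t)] = 4359 m/s.
At r₂: circular v_c2 = √(μ/r₂) = 1792 m/s; transfer-apoapsis v_a = √[μ(2/r₂ − 1/a_t)] = 1164 m/s.
Δv₂ = v_c2 − v_a = 628.9 m/s.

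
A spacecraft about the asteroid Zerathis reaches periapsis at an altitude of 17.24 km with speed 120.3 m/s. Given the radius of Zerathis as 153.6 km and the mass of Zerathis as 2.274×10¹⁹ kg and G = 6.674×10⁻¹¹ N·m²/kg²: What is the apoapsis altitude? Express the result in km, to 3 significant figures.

μ = GM = 6.674×10⁻¹¹ × 2.274×10¹⁹ = 1.518×10⁹ m³/s².
r_p = 153.6 + 17.24 = 170.84 km = 1.708×10⁵ m.
Specific energy ε = v²/2 − μ/r = -1.648×10³ J/kg, so a = −μ/(2ε) = 4.606×10⁵ m.
The apsides satisfy r_p + r_a = 2a, so the apoapsis radius is 2a − r_p = 7.503×10⁵ m = 750.35 km.
Apoapsis altitude = 750.35 − 153.6 = 596.75 km.

apoapsis altitude ≈ 597 km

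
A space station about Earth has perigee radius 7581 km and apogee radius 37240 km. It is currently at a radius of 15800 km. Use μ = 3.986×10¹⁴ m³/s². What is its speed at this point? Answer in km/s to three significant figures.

v ≈ 5.72 km/s

Semi-major axis a = (r_p + r_a)/2 = 22410 km = 2.241×10⁷ m.
Vis-viva: v² = μ(2/r − 1/a) = 3.986×10¹⁴ × (1.266×10⁻⁷ − 4.462×10⁻⁸) = 3.267×10⁷ m²/s².
v = 5716 m/s = 5.716 km/s.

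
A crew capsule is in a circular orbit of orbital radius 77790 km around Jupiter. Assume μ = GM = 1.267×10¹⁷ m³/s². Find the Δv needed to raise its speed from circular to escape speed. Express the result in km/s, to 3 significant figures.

Δv ≈ 16.7 km/s

r = 77790 km = 7.779×10⁷ m.
Circular speed v_c = √(μ/r) = 40360 m/s.
Escape speed v_esc = √(2μ/r) = √2 × v_c = 57070 m/s.
Δv = v_esc − v_c = 16720 m/s = 16.72 km/s.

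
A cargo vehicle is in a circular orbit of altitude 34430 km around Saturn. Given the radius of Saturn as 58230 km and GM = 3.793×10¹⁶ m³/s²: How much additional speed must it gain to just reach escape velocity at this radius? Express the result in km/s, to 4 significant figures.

r = 58230 + 34430 = 92660 km = 9.2660×10⁷ m.
Circular speed v_c = √(μ/r) = 20230 m/s.
Escape speed v_esc = √(2μ/r) = √2 × v_c = 28610 m/s.
Δv = v_esc − v_c = 8380 m/s = 8.380 km/s.

Δv ≈ 8.380 km/s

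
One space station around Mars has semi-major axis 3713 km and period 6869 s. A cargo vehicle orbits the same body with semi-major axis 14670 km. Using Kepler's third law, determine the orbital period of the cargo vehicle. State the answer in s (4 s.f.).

Kepler's third law: T² ∝ a³, so T₂ = T₁ (a₂/a₁)^(3/2).
a₂/a₁ = 3.951, (a₂/a₁)^(3/2) = 7.853.
T₂ = 6869 × 7.853 = 53950 s.

T₂ ≈ 53950 s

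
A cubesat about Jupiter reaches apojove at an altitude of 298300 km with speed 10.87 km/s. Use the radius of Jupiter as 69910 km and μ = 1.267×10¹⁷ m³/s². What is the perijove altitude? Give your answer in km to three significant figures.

r_a = 69910 + 298300 = 3.6821×10⁵ km = 3.682×10⁸ m.
Specific energy ε = v²/2 − μ/r = -2.850×10⁸ J/kg, so a = −μ/(2ε) = 2.223×10⁸ m.
The apsides satisfy r_p + r_a = 2a, so the perijove radius is 2a − r_a = 7.632×10⁷ m = 76322 km.
Perijove altitude = 76322 − 69910 = 6412.3 km.

perijove altitude ≈ 6410 km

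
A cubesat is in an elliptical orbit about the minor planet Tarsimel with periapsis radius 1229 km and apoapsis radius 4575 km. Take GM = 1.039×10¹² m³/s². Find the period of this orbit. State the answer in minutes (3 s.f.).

Semi-major axis a = (r_p + r_a)/2 = (1229.0 + 4575.0)/2 = 2902.0 km = 2.902×10⁶ m.
By Kepler's third law T = 2π√(a³/μ) = 2π × 4.850×10³ = 3.047×10⁴ s.
= 507.9 minutes.

T ≈ 508 minutes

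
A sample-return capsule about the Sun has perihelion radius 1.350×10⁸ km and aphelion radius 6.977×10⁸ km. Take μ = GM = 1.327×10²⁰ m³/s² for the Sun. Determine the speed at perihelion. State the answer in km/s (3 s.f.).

v ≈ 40.6 km/s

Semi-major axis a = (r_p + r_a)/2 = 4.1635×10⁸ km = 4.164×10¹¹ m.
Vis-viva: v² = μ(2/r − 1/a) = 1.327×10²⁰ × (1.481×10⁻¹¹ − 2.402×10⁻¹²) = 1.647×10⁹ m²/s².
v = 40590 m/s = 40.59 km/s.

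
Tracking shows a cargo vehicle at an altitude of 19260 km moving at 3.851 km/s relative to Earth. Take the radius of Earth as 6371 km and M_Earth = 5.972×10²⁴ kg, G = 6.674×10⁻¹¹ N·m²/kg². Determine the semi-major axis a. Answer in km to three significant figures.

μ = GM = 6.674×10⁻¹¹ × 5.972×10²⁴ = 3.986×10¹⁴ m³/s².
r = 6371 + 19260 = 25631 km = 2.563×10⁷ m.
Specific orbital energy ε = v²/2 − μ/r = (3851)²/2 − 3.986×10¹⁴/2.563×10⁷ = -8.135×10⁶ J/kg.
Since ε = −μ/(2a), a = −μ/(2ε) = 2.450×10⁷ m = 24497 km.

a ≈ 24500 km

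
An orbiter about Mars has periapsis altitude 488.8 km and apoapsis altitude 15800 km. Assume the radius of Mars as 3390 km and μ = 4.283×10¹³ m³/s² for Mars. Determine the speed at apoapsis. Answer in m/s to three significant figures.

v ≈ 866 m/s

r_p = 3390 + 488.8 = 3878.8 km = 3.8788×10⁶ m.
r_a = 3390 + 15800 = 19190 km = 1.9190×10⁷ m.
Semi-major axis a = (r_p + r_a)/2 = 11534 km = 1.153×10⁷ m.
Vis-viva: v² = μ(2/r − 1/a) = 4.283×10¹³ × (1.042×10⁻⁷ − 8.670×10⁻⁸) = 7.505×10⁵ m²/s².
v = 866.3 m/s.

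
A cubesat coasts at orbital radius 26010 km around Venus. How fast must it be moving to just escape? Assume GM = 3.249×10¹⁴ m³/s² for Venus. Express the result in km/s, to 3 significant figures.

v_esc ≈ 5.00 km/s

r = 26010 km = 2.601×10⁷ m.
Escape speed v_esc = √(2μ/r) = √(2 × 3.249×10¹⁴ / 2.601×10⁷) = √(2.498×10⁷) = 4998 m/s.
= 4.998 km/s.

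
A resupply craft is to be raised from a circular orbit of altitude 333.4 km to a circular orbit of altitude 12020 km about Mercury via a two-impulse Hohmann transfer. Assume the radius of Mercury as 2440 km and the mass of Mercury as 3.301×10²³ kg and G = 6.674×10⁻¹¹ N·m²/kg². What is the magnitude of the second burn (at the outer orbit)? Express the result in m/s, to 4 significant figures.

Δv ≈ 534.1 m/s

μ = GM = 6.674×10⁻¹¹ × 3.301×10²³ = 2.203×10¹³ m³/s².
r₁ = 2440 + 333.4 = 2773.4 km = 2.7734×10⁶ m.
r₂ = 2440 + 12020 = 14460 km = 1.4460×10⁷ m.
Transfer ellipse a_t = (r₁ + r₂)/2 = 8.617×10⁶ m.
At r₁: circular v_c1 = √(μ/r₁) = 2818 m/s; transfer-periherm v_p = √[μ(2/r₁ − 1/a_t)] = 3651 m/s.
At r₂: circular v_c2 = √(μ/r₂) = 1234 m/s; transfer-apoherm v_a = √[μ(2/r₂ − 1/a_t)] = 700.3 m/s.
Δv₂ = v_c2 − v_a = 534.1 m/s.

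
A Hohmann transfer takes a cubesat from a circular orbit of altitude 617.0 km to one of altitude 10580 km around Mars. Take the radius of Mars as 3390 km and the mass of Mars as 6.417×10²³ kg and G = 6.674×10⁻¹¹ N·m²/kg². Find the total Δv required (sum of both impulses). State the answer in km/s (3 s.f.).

Δv_total ≈ 1.39 km/s

μ = GM = 6.674×10⁻¹¹ × 6.417×10²³ = 4.283×10¹³ m³/s².
r₁ = 3390 + 617.0 = 4007.0 km = 4.0070×10⁶ m.
r₂ = 3390 + 10580 = 13970 km = 1.3970×10⁷ m.
Transfer ellipse a_t = (r₁ + r₂)/2 = 8.988×10⁶ m.
At r₁: circular v_c1 = √(μ/r₁) = 3269 m/s; transfer-periapsis v_p = √[μ(2/r₁ − 1/a_t)] = 4076 m/s.
Δv₁ = v_p − v_c1 = 806.5 m/s.
At r₂: circular v_c2 = √(μ/r₂) = 1751 m/s; transfer-apoapsis v_a = √[μ(2/r₂ − 1/a_t)] = 1169 m/s.
Δv₂ = v_c2 − v_a = 581.9 m/s.
Total Δv = Δv₁ + Δv₂ = 1388 m/s = 1.388 km/s.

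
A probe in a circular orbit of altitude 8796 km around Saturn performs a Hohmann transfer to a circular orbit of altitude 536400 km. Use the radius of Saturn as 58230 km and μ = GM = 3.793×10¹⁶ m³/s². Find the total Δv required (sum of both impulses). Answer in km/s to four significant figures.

Δv_total ≈ 12.50 km/s

r₁ = 58230 + 8796 = 67026 km = 6.7026×10⁷ m.
r₂ = 58230 + 536400 = 594630 km = 5.9463×10⁸ m.
Transfer ellipse a_t = (r₁ + r₂)/2 = 3.308×10⁸ m.
At r₁: circular v_c1 = √(μ/r₁) = 23790 m/s; transfer-perikrone v_p = √[μ(2/r₁ − 1/a_t)] = 31890 m/s.
Δv₁ = v_p − v_c1 = 8104 m/s.
At r₂: circular v_c2 = √(μ/r₂) = 7987 m/s; transfer-apokrone v_a = √[μ(2/r₂ − 1/a_t)] = 3595 m/s.
Δv₂ = v_c2 − v_a = 4392 m/s.
Total Δv = Δv₁ + Δv₂ = 12500 m/s = 12.50 km/s.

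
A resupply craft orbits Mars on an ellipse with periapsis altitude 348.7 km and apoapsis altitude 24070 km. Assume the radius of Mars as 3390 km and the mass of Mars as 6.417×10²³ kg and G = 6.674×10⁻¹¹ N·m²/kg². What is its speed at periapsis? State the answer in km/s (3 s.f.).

μ = GM = 6.674×10⁻¹¹ × 6.417×10²³ = 4.283×10¹³ m³/s².
r_p = 3390 + 348.7 = 3738.7 km = 3.7387×10⁶ m.
r_a = 3390 + 24070 = 27460 km = 2.7460×10⁷ m.
Semi-major axis a = (r_p + r_a)/2 = 15599 km = 1.560×10⁷ m.
Vis-viva: v² = μ(2/r − 1/a) = 4.283×10¹³ × (5.349×10⁻⁷ − 6.411×10⁻⁸) = 2.016×10⁷ m²/s².
v = 4491 m/s = 4.491 km/s.

v ≈ 4.49 km/s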